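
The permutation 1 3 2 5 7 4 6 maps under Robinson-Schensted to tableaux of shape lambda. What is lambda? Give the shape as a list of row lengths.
Row-insert each entry into an empty tableau.

After inserting 1: P = [[1]].
After inserting 3: P = [[1, 3]].
After inserting 2: P = [[1, 2], [3]].
After inserting 5: P = [[1, 2, 5], [3]].
After inserting 7: P = [[1, 2, 5, 7], [3]].
After inserting 4: P = [[1, 2, 4, 7], [3, 5]].
After inserting 6: P = [[1, 2, 4, 6], [3, 5, 7]].

The final insertion tableau P = [[1, 2, 4, 6], [3, 5, 7]] has shape [4, 3].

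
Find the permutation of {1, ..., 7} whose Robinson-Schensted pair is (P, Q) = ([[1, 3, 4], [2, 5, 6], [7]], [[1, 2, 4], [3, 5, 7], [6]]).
2 5 1 7 6 3 4

Reverse the RSK construction: for i from n down to 1, find the cell of Q containing i, remove the entry at that cell from P, and reverse-bump it up through P; the value ejected from row 1 is w(i).

Step i=7: Q has 7 at row 2, column 3; remove 6 from row 2 of P and reverse-bump: 6 enters row 1 and ejects 4. So w(7) = 4. P is now [[1, 3, 6], [2, 5], [7]].
Step i=6: Q has 6 at row 3, column 1; remove 7 from row 3 of P and reverse-bump: 7 enters row 2 and ejects 5; 5 enters row 1 and ejects 3. So w(6) = 3. P is now [[1, 5, 6], [2, 7]].
Step i=5: Q has 5 at row 2, column 2; remove 7 from row 2 of P and reverse-bump: 7 enters row 1 and ejects 6. So w(5) = 6. P is now [[1, 5, 7], [2]].
Step i=4: Q has 4 at row 1, column 3; remove that cell from P, ejecting 7. So w(4) = 7. P is now [[1, 5], [2]].
Step i=3: Q has 3 at row 2, column 1; remove 2 from row 2 of P and reverse-bump: 2 enters row 1 and ejects 1. So w(3) = 1. P is now [[2, 5]].
Step i=2: Q has 2 at row 1, column 2; remove that cell from P, ejecting 5. So w(2) = 5. P is now [[2]].
Step i=1: Q has 1 at row 1, column 1; remove that cell from P, ejecting 2. So w(1) = 2. P is now [].

So w = 2 5 1 7 6 3 4.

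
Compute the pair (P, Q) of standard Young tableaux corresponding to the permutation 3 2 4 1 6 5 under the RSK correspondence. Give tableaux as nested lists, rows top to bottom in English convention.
P = [[1, 4, 5], [2, 6], [3]], Q = [[1, 3, 5], [2, 6], [4]]

Insert each entry of the permutation into P by Schensted row insertion, recording in Q the position of each new cell.

Insert 3: appended to row 1. P = [[3]].
Insert 2: 2 bumps 3 from row 1; 3 starts row 2. P = [[2], [3]].
Insert 4: appended to row 1. P = [[2, 4], [3]].
Insert 1: 1 bumps 2 from row 1; 2 bumps 3 from row 2; 3 starts row 3. P = [[1, 4], [2], [3]].
Insert 6: appended to row 1. P = [[1, 4, 6], [2], [3]].
Insert 5: 5 bumps 6 from row 1; 6 appends to row 2. P = [[1, 4, 5], [2, 6], [3]].

So P = [[1, 4, 5], [2, 6], [3]], Q = [[1, 3, 5], [2, 6], [4]].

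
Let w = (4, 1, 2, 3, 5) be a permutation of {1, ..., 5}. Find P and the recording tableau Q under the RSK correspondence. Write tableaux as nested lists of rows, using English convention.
Insert each entry of the permutation into P by Schensted row insertion, recording in Q the position of each new cell.

Insert 4: appended to row 1. P = [[4]].
Insert 1: 1 bumps 4 from row 1; 4 starts row 2. P = [[1], [4]].
Insert 2: appended to row 1. P = [[1, 2], [4]].
Insert 3: appended to row 1. P = [[1, 2, 3], [4]].
Insert 5: appended to row 1. P = [[1, 2, 3, 5], [4]].

So P = [[1, 2, 3, 5], [4]], Q = [[1, 3, 4, 5], [2]].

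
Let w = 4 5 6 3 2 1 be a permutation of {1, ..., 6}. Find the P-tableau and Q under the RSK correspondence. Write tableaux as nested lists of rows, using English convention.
P = [[1, 5, 6], [2], [3], [4]], Q = [[1, 2, 3], [4], [5], [6]]

Insert each entry of the permutation into P by Schensted row insertion, recording in Q the position of each new cell.

Insert 4: appended to row 1. P = [[4]], Q = [[1]].
Insert 5: appended to row 1. P = [[4, 5]], Q = [[1, 2]].
Insert 6: appended to row 1. P = [[4, 5, 6]], Q = [[1, 2, 3]].
Insert 3: 3 bumps 4 from row 1; 4 starts row 2. P = [[3, 5, 6], [4]], Q = [[1, 2, 3], [4]].
Insert 2: 2 bumps 3 from row 1; 3 bumps 4 from row 2; 4 starts row 3. P = [[2, 5, 6], [3], [4]], Q = [[1, 2, 3], [4], [5]].
Insert 1: 1 bumps 2 from row 1; 2 bumps 3 from row 2; 3 bumps 4 from row 3; 4 starts row 4. P = [[1, 5, 6], [2], [3], [4]], Q = [[1, 2, 3], [4], [5], [6]].

So P = [[1, 5, 6], [2], [3], [4]], Q = [[1, 2, 3], [4], [5], [6]].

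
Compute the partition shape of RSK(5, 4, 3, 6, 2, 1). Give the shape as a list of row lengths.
Row-insert each entry into an empty tableau.

After inserting 5: P = [[5]].
After inserting 4: P = [[4], [5]].
After inserting 3: P = [[3], [4], [5]].
After inserting 6: P = [[3, 6], [4], [5]].
After inserting 2: P = [[2, 6], [3], [4], [5]].
After inserting 1: P = [[1, 6], [2], [3], [4], [5]].

The final insertion tableau P = [[1, 6], [2], [3], [4], [5]] has shape [2, 1, 1, 1, 1].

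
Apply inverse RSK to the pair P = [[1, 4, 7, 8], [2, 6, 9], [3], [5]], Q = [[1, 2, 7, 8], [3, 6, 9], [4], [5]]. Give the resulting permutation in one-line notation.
Reverse the RSK construction: for i from n down to 1, find the cell of Q containing i, remove the entry at that cell from P, and reverse-bump it up through P; the value ejected from row 1 is w(i).

Step i=9: Q has 9 at row 2, column 3; remove 9 from row 2 of P and reverse-bump: 9 enters row 1 and ejects 8. So w(9) = 8. P is now [[1, 4, 7, 9], [2, 6], [3], [5]].
Step i=8: Q has 8 at row 1, column 4; remove that cell from P, ejecting 9. So w(8) = 9. P is now [[1, 4, 7], [2, 6], [3], [5]].
Step i=7: Q has 7 at row 1, column 3; remove that cell from P, ejecting 7. So w(7) = 7. P is now [[1, 4], [2, 6], [3], [5]].
Step i=6: Q has 6 at row 2, column 2; remove 6 from row 2 of P and reverse-bump: 6 enters row 1 and ejects 4. So w(6) = 4. P is now [[1, 6], [2], [3], [5]].
Step i=5: Q has 5 at row 4, column 1; remove 5 from row 4 of P and reverse-bump: 5 enters row 3 and ejects 3; 3 enters row 2 and ejects 2; 2 enters row 1 and ejects 1. So w(5) = 1. P is now [[2, 6], [3], [5]].
Step i=4: Q has 4 at row 3, column 1; remove 5 from row 3 of P and reverse-bump: 5 enters row 2 and ejects 3; 3 enters row 1 and ejects 2. So w(4) = 2. P is now [[3, 6], [5]].
Step i=3: Q has 3 at row 2, column 1; remove 5 from row 2 of P and reverse-bump: 5 enters row 1 and ejects 3. So w(3) = 3. P is now [[5, 6]].
Step i=2: Q has 2 at row 1, column 2; remove that cell from P, ejecting 6. So w(2) = 6. P is now [[5]].
Step i=1: Q has 1 at row 1, column 1; remove that cell from P, ejecting 5. So w(1) = 5. P is now [].

So w = 5 6 3 2 1 4 7 9 8.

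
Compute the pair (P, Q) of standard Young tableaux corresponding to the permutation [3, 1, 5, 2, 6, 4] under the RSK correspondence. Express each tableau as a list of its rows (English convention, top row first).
Insert each entry of the permutation into P by Schensted row insertion, recording in Q the position of each new cell.

Insert 3: appended to row 1. P = [[3]].
Insert 1: 1 bumps 3 from row 1; 3 starts row 2. P = [[1], [3]].
Insert 5: appended to row 1. P = [[1, 5], [3]].
Insert 2: 2 bumps 5 from row 1; 5 appends to row 2. P = [[1, 2], [3, 5]].
Insert 6: appended to row 1. P = [[1, 2, 6], [3, 5]].
Insert 4: 4 bumps 6 from row 1; 6 appends to row 2. P = [[1, 2, 4], [3, 5, 6]].

So P = [[1, 2, 4], [3, 5, 6]], Q = [[1, 3, 5], [2, 4, 6]].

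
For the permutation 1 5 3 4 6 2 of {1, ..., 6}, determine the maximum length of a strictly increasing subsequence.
4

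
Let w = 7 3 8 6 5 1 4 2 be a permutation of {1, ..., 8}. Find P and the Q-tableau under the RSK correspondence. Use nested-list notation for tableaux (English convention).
P = [[1, 2], [3, 4], [5, 8], [6], [7]], Q = [[1, 3], [2, 4], [5, 7], [6], [8]]

Insert each entry of the permutation into P by Schensted row insertion, recording in Q the position of each new cell.

Insert 7: appended to row 1. P = [[7]].
Insert 3: 3 bumps 7 from row 1; 7 starts row 2. P = [[3], [7]].
Insert 8: appended to row 1. P = [[3, 8], [7]].
Insert 6: 6 bumps 8 from row 1; 8 appends to row 2. P = [[3, 6], [7, 8]].
Insert 5: 5 bumps 6 from row 1; 6 bumps 7 from row 2; 7 starts row 3. P = [[3, 5], [6, 8], [7]].
Insert 1: 1 bumps 3 from row 1; 3 bumps 6 from row 2; 6 bumps 7 from row 3; 7 starts row 4. P = [[1, 5], [3, 8], [6], [7]].
Insert 4: 4 bumps 5 from row 1; 5 bumps 8 from row 2; 8 appends to row 3. P = [[1, 4], [3, 5], [6, 8], [7]].
Insert 2: 2 bumps 4 from row 1; 4 bumps 5 from row 2; 5 bumps 6 from row 3; 6 bumps 7 from row 4; 7 starts row 5. P = [[1, 2], [3, 4], [5, 8], [6], [7]].

So P = [[1, 2], [3, 4], [5, 8], [6], [7]], Q = [[1, 3], [2, 4], [5, 7], [6], [8]].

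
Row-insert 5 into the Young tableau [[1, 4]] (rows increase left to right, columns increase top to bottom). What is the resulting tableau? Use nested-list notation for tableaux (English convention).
[[1, 4, 5]]

5 is larger than every entry of row 1, so it is appended to row 1. The new tableau is [[1, 4, 5]].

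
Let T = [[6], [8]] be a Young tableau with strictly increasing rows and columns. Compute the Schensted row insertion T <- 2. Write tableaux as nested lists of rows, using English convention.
In row 1, 2 replaces 6 (the leftmost entry greater than 2); 6 is bumped to row 2. In row 2, 6 replaces 8 (the leftmost entry greater than 6); 8 is bumped to row 3. 8 starts a new row 3. The new tableau is [[2], [6], [8]].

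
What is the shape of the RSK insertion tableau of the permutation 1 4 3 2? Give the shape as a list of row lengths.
RSK row insertion gives P = [[1, 2], [3], [4]], which has shape [2, 1, 1].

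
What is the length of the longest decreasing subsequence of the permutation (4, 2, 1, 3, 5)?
3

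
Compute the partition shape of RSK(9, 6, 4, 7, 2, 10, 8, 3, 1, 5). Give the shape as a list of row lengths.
RSK row insertion gives P = [[1, 3, 5], [2, 7, 8], [4, 10], [6], [9]], which has shape [3, 3, 2, 1, 1].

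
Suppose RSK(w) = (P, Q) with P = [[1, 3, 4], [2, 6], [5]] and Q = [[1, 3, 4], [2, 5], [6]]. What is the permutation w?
Reverse the RSK construction: for i from n down to 1, find the cell of Q containing i, remove the entry at that cell from P, and reverse-bump it up through P; the value ejected from row 1 is w(i).

Step i=6: Q has 6 at row 3, column 1; remove 5 from row 3 of P and reverse-bump: 5 enters row 2 and ejects 2; 2 enters row 1 and ejects 1. So w(6) = 1. P is now [[2, 3, 4], [5, 6]].
Step i=5: Q has 5 at row 2, column 2; remove 6 from row 2 of P and reverse-bump: 6 enters row 1 and ejects 4. So w(5) = 4. P is now [[2, 3, 6], [5]].
Step i=4: Q has 4 at row 1, column 3; remove that cell from P, ejecting 6. So w(4) = 6. P is now [[2, 3], [5]].
Step i=3: Q has 3 at row 1, column 2; remove that cell from P, ejecting 3. So w(3) = 3. P is now [[2], [5]].
Step i=2: Q has 2 at row 2, column 1; remove 5 from row 2 of P and reverse-bump: 5 enters row 1 and ejects 2. So w(2) = 2. P is now [[5]].
Step i=1: Q has 1 at row 1, column 1; remove that cell from P, ejecting 5. So w(1) = 5. P is now [].

So w = 5 2 3 6 4 1.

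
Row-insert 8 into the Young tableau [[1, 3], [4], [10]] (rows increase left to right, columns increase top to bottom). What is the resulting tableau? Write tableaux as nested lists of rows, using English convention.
8 is larger than every entry of row 1, so it is appended to row 1. The new tableau is [[1, 3, 8], [4], [10]].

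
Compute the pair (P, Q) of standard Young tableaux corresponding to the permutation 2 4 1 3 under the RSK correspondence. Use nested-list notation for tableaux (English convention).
P = [[1, 3], [2, 4]], Q = [[1, 2], [3, 4]]

Insert each entry of the permutation into P by Schensted row insertion, recording in Q the position of each new cell.

Insert 2: appended to row 1. P = [[2]].
Insert 4: appended to row 1. P = [[2, 4]].
Insert 1: 1 bumps 2 from row 1; 2 starts row 2. P = [[1, 4], [2]].
Insert 3: 3 bumps 4 from row 1; 4 appends to row 2. P = [[1, 3], [2, 4]].

So P = [[1, 3], [2, 4]], Q = [[1, 2], [3, 4]].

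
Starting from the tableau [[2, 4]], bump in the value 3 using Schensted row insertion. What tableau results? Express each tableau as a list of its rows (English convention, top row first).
In row 1, 3 replaces 4 (the leftmost entry greater than 3); 4 is bumped to row 2. 4 starts a new row 2. The new tableau is [[2, 3], [4]].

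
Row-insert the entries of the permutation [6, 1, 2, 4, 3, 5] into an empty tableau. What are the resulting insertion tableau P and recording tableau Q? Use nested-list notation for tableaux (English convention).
Insert each entry of the permutation into P by Schensted row insertion, recording in Q the position of each new cell.

Insert 6: appended to row 1. P = [[6]].
Insert 1: 1 bumps 6 from row 1; 6 starts row 2. P = [[1], [6]].
Insert 2: appended to row 1. P = [[1, 2], [6]].
Insert 4: appended to row 1. P = [[1, 2, 4], [6]].
Insert 3: 3 bumps 4 from row 1; 4 bumps 6 from row 2; 6 starts row 3. P = [[1, 2, 3], [4], [6]].
Insert 5: appended to row 1. P = [[1, 2, 3, 5], [4], [6]].

So P = [[1, 2, 3, 5], [4], [6]], Q = [[1, 3, 4, 6], [2], [5]].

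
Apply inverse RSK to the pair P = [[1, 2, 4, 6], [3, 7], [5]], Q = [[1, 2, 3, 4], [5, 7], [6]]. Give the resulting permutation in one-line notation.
Reverse the RSK construction: for i from n down to 1, find the cell of Q containing i, remove the entry at that cell from P, and reverse-bump it up through P; the value ejected from row 1 is w(i).

Step i=7: Q has 7 at row 2, column 2; remove 7 from row 2 of P and reverse-bump: 7 enters row 1 and ejects 6. So w(7) = 6. P is now [[1, 2, 4, 7], [3], [5]].
Step i=6: Q has 6 at row 3, column 1; remove 5 from row 3 of P and reverse-bump: 5 enters row 2 and ejects 3; 3 enters row 1 and ejects 2. So w(6) = 2. P is now [[1, 3, 4, 7], [5]].
Step i=5: Q has 5 at row 2, column 1; remove 5 from row 2 of P and reverse-bump: 5 enters row 1 and ejects 4. So w(5) = 4. P is now [[1, 3, 5, 7]].
Step i=4: Q has 4 at row 1, column 4; remove that cell from P, ejecting 7. So w(4) = 7. P is now [[1, 3, 5]].
Step i=3: Q has 3 at row 1, column 3; remove that cell from P, ejecting 5. So w(3) = 5. P is now [[1, 3]].
Step i=2: Q has 2 at row 1, column 2; remove that cell from P, ejecting 3. So w(2) = 3. P is now [[1]].
Step i=1: Q has 1 at row 1, column 1; remove that cell from P, ejecting 1. So w(1) = 1. P is now [].

So w = 1 3 5 7 4 2 6.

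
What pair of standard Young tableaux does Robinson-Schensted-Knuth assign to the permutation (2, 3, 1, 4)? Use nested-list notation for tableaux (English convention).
Insert each entry of the permutation into P by Schensted row insertion, recording in Q the position of each new cell.

Insert 2: appended to row 1. P = [[2]].
Insert 3: appended to row 1. P = [[2, 3]].
Insert 1: 1 bumps 2 from row 1; 2 starts row 2. P = [[1, 3], [2]].
Insert 4: appended to row 1. P = [[1, 3, 4], [2]].

So P = [[1, 3, 4], [2]], Q = [[1, 2, 4], [3]].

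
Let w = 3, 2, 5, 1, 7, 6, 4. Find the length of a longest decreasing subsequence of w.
3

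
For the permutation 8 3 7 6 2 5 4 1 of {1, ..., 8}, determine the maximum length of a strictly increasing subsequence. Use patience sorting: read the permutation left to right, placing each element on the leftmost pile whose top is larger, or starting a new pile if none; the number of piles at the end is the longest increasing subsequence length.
8: new pile. tops = [8]
3: onto pile 1 (replacing 8). tops = [3]
7: new pile. tops = [3, 7]
6: onto pile 2 (replacing 7). tops = [3, 6]
2: onto pile 1 (replacing 3). tops = [2, 6]
5: onto pile 2 (replacing 6). tops = [2, 5]
4: onto pile 2 (replacing 5). tops = [2, 4]
1: onto pile 1 (replacing 2). tops = [1, 4]

2 piles, so the longest increasing subsequence has length 2.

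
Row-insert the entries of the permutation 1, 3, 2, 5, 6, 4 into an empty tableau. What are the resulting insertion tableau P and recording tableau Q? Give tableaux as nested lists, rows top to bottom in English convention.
P = [[1, 2, 4, 6], [3, 5]], Q = [[1, 2, 4, 5], [3, 6]]

Insert each entry of the permutation into P by Schensted row insertion, recording in Q the position of each new cell.

Insert 1: appended to row 1. P = [[1]].
Insert 3: appended to row 1. P = [[1, 3]].
Insert 2: 2 bumps 3 from row 1; 3 starts row 2. P = [[1, 2], [3]].
Insert 5: appended to row 1. P = [[1, 2, 5], [3]].
Insert 6: appended to row 1. P = [[1, 2, 5, 6], [3]].
Insert 4: 4 bumps 5 from row 1; 5 appends to row 2. P = [[1, 2, 4, 6], [3, 5]].

So P = [[1, 2, 4, 6], [3, 5]], Q = [[1, 2, 4, 5], [3, 6]].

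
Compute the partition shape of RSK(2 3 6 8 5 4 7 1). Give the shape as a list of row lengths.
[4, 2, 1, 1]

Row-insert each entry into an empty tableau.

After inserting 2: P = [[2]].
After inserting 3: P = [[2, 3]].
After inserting 6: P = [[2, 3, 6]].
After inserting 8: P = [[2, 3, 6, 8]].
After inserting 5: P = [[2, 3, 5, 8], [6]].
After inserting 4: P = [[2, 3, 4, 8], [5], [6]].
After inserting 7: P = [[2, 3, 4, 7], [5, 8], [6]].
After inserting 1: P = [[1, 3, 4, 7], [2, 8], [5], [6]].

The final insertion tableau P = [[1, 3, 4, 7], [2, 8], [5], [6]] has shape [4, 2, 1, 1].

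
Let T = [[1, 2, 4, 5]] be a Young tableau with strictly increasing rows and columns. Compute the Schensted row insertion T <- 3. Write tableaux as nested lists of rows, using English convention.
In row 1, 3 replaces 4 (the leftmost entry greater than 3); 4 is bumped to row 2. 4 starts a new row 2. The new tableau is [[1, 2, 3, 5], [4]].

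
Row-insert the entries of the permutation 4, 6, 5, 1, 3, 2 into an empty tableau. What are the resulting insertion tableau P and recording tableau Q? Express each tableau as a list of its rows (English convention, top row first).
Insert each entry of the permutation into P by Schensted row insertion, recording in Q the position of each new cell.

Insert 4: appended to row 1. P = [[4]], Q = [[1]].
Insert 6: appended to row 1. P = [[4, 6]], Q = [[1, 2]].
Insert 5: 5 bumps 6 from row 1; 6 starts row 2. P = [[4, 5], [6]], Q = [[1, 2], [3]].
Insert 1: 1 bumps 4 from row 1; 4 bumps 6 from row 2; 6 starts row 3. P = [[1, 5], [4], [6]], Q = [[1, 2], [3], [4]].
Insert 3: 3 bumps 5 from row 1; 5 appends to row 2. P = [[1, 3], [4, 5], [6]], Q = [[1, 2], [3, 5], [4]].
Insert 2: 2 bumps 3 from row 1; 3 bumps 4 from row 2; 4 bumps 6 from row 3; 6 starts row 4. P = [[1, 2], [3, 5], [4], [6]], Q = [[1, 2], [3, 5], [4], [6]].

So P = [[1, 2], [3, 5], [4], [6]], Q = [[1, 2], [3, 5], [4], [6]].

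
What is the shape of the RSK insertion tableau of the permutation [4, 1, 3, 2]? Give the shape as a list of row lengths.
[2, 1, 1]

Row-insert each entry into an empty tableau.

After inserting 4: P = [[4]].
After inserting 1: P = [[1], [4]].
After inserting 3: P = [[1, 3], [4]].
After inserting 2: P = [[1, 2], [3], [4]].

The final insertion tableau P = [[1, 2], [3], [4]] has shape [2, 1, 1].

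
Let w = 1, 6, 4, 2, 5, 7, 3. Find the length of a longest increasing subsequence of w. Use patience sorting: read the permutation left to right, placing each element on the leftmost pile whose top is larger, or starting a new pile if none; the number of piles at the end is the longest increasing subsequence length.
1: new pile. tops = [1]
6: new pile. tops = [1, 6]
4: onto pile 2 (replacing 6). tops = [1, 4]
2: onto pile 2 (replacing 4). tops = [1, 2]
5: new pile. tops = [1, 2, 5]
7: new pile. tops = [1, 2, 5, 7]
3: onto pile 3 (replacing 5). tops = [1, 2, 3, 7]

4 piles, so the longest increasing subsequence has length 4.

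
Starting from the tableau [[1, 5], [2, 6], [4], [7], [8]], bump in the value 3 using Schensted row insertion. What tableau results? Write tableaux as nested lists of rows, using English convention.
[[1, 3], [2, 5], [4, 6], [7], [8]]

In row 1, 3 replaces 5 (the leftmost entry greater than 3); 5 is bumped to row 2. In row 2, 5 replaces 6 (the leftmost entry greater than 5); 6 is bumped to row 3. 6 is appended to row 3. The new tableau is [[1, 3], [2, 5], [4, 6], [7], [8]].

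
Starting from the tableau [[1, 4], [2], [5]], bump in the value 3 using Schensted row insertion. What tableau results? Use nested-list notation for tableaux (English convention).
[[1, 3], [2, 4], [5]]

In row 1, 3 replaces 4 (the leftmost entry greater than 3); 4 is bumped to row 2. 4 is appended to row 2. The new tableau is [[1, 3], [2, 4], [5]].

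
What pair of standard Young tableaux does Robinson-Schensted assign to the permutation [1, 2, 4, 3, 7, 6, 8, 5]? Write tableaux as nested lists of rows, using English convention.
Insert each entry of the permutation into P by Schensted row insertion, recording in Q the position of each new cell.

Insert 1: appended to row 1. P = [[1]].
Insert 2: appended to row 1. P = [[1, 2]].
Insert 4: appended to row 1. P = [[1, 2, 4]].
Insert 3: 3 bumps 4 from row 1; 4 starts row 2. P = [[1, 2, 3], [4]].
Insert 7: appended to row 1. P = [[1, 2, 3, 7], [4]].
Insert 6: 6 bumps 7 from row 1; 7 appends to row 2. P = [[1, 2, 3, 6], [4, 7]].
Insert 8: appended to row 1. P = [[1, 2, 3, 6, 8], [4, 7]].
Insert 5: 5 bumps 6 from row 1; 6 bumps 7 from row 2; 7 starts row 3. P = [[1, 2, 3, 5, 8], [4, 6], [7]].

So P = [[1, 2, 3, 5, 8], [4, 6], [7]], Q = [[1, 2, 3, 5, 7], [4, 6], [8]].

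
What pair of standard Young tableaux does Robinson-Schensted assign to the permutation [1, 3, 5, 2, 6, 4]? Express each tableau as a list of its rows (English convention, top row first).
Insert each entry of the permutation into P by Schensted row insertion, recording in Q the position of each new cell.

Insert 1: appended to row 1. P = [[1]].
Insert 3: appended to row 1. P = [[1, 3]].
Insert 5: appended to row 1. P = [[1, 3, 5]].
Insert 2: 2 bumps 3 from row 1; 3 starts row 2. P = [[1, 2, 5], [3]].
Insert 6: appended to row 1. P = [[1, 2, 5, 6], [3]].
Insert 4: 4 bumps 5 from row 1; 5 appends to row 2. P = [[1, 2, 4, 6], [3, 5]].

So P = [[1, 2, 4, 6], [3, 5]], Q = [[1, 2, 3, 5], [4, 6]].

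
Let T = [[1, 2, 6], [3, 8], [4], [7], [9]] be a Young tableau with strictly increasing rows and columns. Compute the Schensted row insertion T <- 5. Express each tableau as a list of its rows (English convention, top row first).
In row 1, 5 replaces 6 (the leftmost entry greater than 5); 6 is bumped to row 2. In row 2, 6 replaces 8 (the leftmost entry greater than 6); 8 is bumped to row 3. 8 is appended to row 3. The new tableau is [[1, 2, 5], [3, 6], [4, 8], [7], [9]].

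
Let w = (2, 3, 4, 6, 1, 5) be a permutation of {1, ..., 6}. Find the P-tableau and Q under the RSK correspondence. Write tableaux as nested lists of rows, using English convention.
Insert each entry of the permutation into P by Schensted row insertion, recording in Q the position of each new cell.

Insert 2: appended to row 1. P = [[2]], Q = [[1]].
Insert 3: appended to row 1. P = [[2, 3]], Q = [[1, 2]].
Insert 4: appended to row 1. P = [[2, 3, 4]], Q = [[1, 2, 3]].
Insert 6: appended to row 1. P = [[2, 3, 4, 6]], Q = [[1, 2, 3, 4]].
Insert 1: 1 bumps 2 from row 1; 2 starts row 2. P = [[1, 3, 4, 6], [2]], Q = [[1, 2, 3, 4], [5]].
Insert 5: 5 bumps 6 from row 1; 6 appends to row 2. P = [[1, 3, 4, 5], [2, 6]], Q = [[1, 2, 3, 4], [5, 6]].

So P = [[1, 3, 4, 5], [2, 6]], Q = [[1, 2, 3, 4], [5, 6]].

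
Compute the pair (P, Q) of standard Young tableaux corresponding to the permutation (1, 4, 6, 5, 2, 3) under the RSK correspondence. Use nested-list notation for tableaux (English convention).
Insert each entry of the permutation into P by Schensted row insertion, recording in Q the position of each new cell.

After inserting 1: P = [[1]].
After inserting 4: P = [[1, 4]].
After inserting 6: P = [[1, 4, 6]].
After inserting 5: P = [[1, 4, 5], [6]].
After inserting 2: P = [[1, 2, 5], [4], [6]].
After inserting 3: P = [[1, 2, 3], [4, 5], [6]].

So P = [[1, 2, 3], [4, 5], [6]], Q = [[1, 2, 3], [4, 6], [5]].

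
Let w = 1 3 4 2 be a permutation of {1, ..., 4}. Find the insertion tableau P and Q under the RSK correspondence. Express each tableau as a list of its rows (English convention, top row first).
P = [[1, 2, 4], [3]], Q = [[1, 2, 3], [4]]

Insert each entry of the permutation into P by Schensted row insertion, recording in Q the position of each new cell.

Insert 1: appended to row 1. P = [[1]].
Insert 3: appended to row 1. P = [[1, 3]].
Insert 4: appended to row 1. P = [[1, 3, 4]].
Insert 2: 2 bumps 3 from row 1; 3 starts row 2. P = [[1, 2, 4], [3]].

So P = [[1, 2, 4], [3]], Q = [[1, 2, 3], [4]].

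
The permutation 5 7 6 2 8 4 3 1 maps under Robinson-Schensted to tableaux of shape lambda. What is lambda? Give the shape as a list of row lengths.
[3, 2, 1, 1, 1]

Row-insert each entry into an empty tableau.

After inserting 5: P = [[5]].
After inserting 7: P = [[5, 7]].
After inserting 6: P = [[5, 6], [7]].
After inserting 2: P = [[2, 6], [5], [7]].
After inserting 8: P = [[2, 6, 8], [5], [7]].
After inserting 4: P = [[2, 4, 8], [5, 6], [7]].
After inserting 3: P = [[2, 3, 8], [4, 6], [5], [7]].
After inserting 1: P = [[1, 3, 8], [2, 6], [4], [5], [7]].

The final insertion tableau P = [[1, 3, 8], [2, 6], [4], [5], [7]] has shape [3, 2, 1, 1, 1].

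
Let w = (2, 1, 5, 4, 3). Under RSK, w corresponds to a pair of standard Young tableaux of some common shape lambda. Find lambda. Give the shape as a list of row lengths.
Row-insert each entry into an empty tableau.

After inserting 2: P = [[2]].
After inserting 1: P = [[1], [2]].
After inserting 5: P = [[1, 5], [2]].
After inserting 4: P = [[1, 4], [2, 5]].
After inserting 3: P = [[1, 3], [2, 4], [5]].

The final insertion tableau P = [[1, 3], [2, 4], [5]] has shape [2, 2, 1].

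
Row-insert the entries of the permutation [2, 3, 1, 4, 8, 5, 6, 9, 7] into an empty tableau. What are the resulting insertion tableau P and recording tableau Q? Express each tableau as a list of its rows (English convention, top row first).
P = [[1, 3, 4, 5, 6, 7], [2, 8, 9]], Q = [[1, 2, 4, 5, 7, 8], [3, 6, 9]]

Insert each entry of the permutation into P by Schensted row insertion, recording in Q the position of each new cell.

Insert 2: appended to row 1. P = [[2]], Q = [[1]].
Insert 3: appended to row 1. P = [[2, 3]], Q = [[1, 2]].
Insert 1: 1 bumps 2 from row 1; 2 starts row 2. P = [[1, 3], [2]], Q = [[1, 2], [3]].
Insert 4: appended to row 1. P = [[1, 3, 4], [2]], Q = [[1, 2, 4], [3]].
Insert 8: appended to row 1. P = [[1, 3, 4, 8], [2]], Q = [[1, 2, 4, 5], [3]].
Insert 5: 5 bumps 8 from row 1; 8 appends to row 2. P = [[1, 3, 4, 5], [2, 8]], Q = [[1, 2, 4, 5], [3, 6]].
Insert 6: appended to row 1. P = [[1, 3, 4, 5, 6], [2, 8]], Q = [[1, 2, 4, 5, 7], [3, 6]].
Insert 9: appended to row 1. P = [[1, 3, 4, 5, 6, 9], [2, 8]], Q = [[1, 2, 4, 5, 7, 8], [3, 6]].
Insert 7: 7 bumps 9 from row 1; 9 appends to row 2. P = [[1, 3, 4, 5, 6, 7], [2, 8, 9]], Q = [[1, 2, 4, 5, 7, 8], [3, 6, 9]].

So P = [[1, 3, 4, 5, 6, 7], [2, 8, 9]], Q = [[1, 2, 4, 5, 7, 8], [3, 6, 9]].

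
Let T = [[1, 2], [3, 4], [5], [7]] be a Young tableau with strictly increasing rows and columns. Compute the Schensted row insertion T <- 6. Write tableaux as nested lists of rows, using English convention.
[[1, 2, 6], [3, 4], [5], [7]]

6 is larger than every entry of row 1, so it is appended to row 1. The new tableau is [[1, 2, 6], [3, 4], [5], [7]].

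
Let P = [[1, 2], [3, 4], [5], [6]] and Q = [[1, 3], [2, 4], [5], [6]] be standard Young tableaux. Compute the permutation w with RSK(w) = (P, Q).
3 1 6 5 4 2

Reverse RSK: for i = n, n-1, ..., 1, locate i in Q, remove the corresponding corner cell from P, and reverse-bump its entry up through P; the value ejected from row 1 is w(i).

So w = 3 1 6 5 4 2.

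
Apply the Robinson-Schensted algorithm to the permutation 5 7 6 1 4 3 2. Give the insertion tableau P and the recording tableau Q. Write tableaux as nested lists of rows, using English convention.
P = [[1, 2], [3, 6], [4], [5], [7]], Q = [[1, 2], [3, 5], [4], [6], [7]]

Insert each entry of the permutation into P by Schensted row insertion, recording in Q the position of each new cell.

Insert 5: appended to row 1. P = [[5]], Q = [[1]].
Insert 7: appended to row 1. P = [[5, 7]], Q = [[1, 2]].
Insert 6: 6 bumps 7 from row 1; 7 starts row 2. P = [[5, 6], [7]], Q = [[1, 2], [3]].
Insert 1: 1 bumps 5 from row 1; 5 bumps 7 from row 2; 7 starts row 3. P = [[1, 6], [5], [7]], Q = [[1, 2], [3], [4]].
Insert 4: 4 bumps 6 from row 1; 6 appends to row 2. P = [[1, 4], [5, 6], [7]], Q = [[1, 2], [3, 5], [4]].
Insert 3: 3 bumps 4 from row 1; 4 bumps 5 from row 2; 5 bumps 7 from row 3; 7 starts row 4. P = [[1, 3], [4, 6], [5], [7]], Q = [[1, 2], [3, 5], [4], [6]].
Insert 2: 2 bumps 3 from row 1; 3 bumps 4 from row 2; 4 bumps 5 from row 3; 5 bumps 7 from row 4; 7 starts row 5. P = [[1, 2], [3, 6], [4], [5], [7]], Q = [[1, 2], [3, 5], [4], [6], [7]].

So P = [[1, 2], [3, 6], [4], [5], [7]], Q = [[1, 2], [3, 5], [4], [6], [7]].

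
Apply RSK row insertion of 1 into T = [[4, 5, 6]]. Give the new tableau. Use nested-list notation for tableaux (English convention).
In row 1, 1 replaces 4 (the leftmost entry greater than 1); 4 is bumped to row 2. 4 starts a new row 2. The new tableau is [[1, 5, 6], [4]].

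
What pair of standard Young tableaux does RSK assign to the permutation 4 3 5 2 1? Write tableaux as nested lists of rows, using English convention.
Insert each entry of the permutation into P by Schensted row insertion, recording in Q the position of each new cell.

Insert 4: appended to row 1. P = [[4]], Q = [[1]].
Insert 3: 3 bumps 4 from row 1; 4 starts row 2. P = [[3], [4]], Q = [[1], [2]].
Insert 5: appended to row 1. P = [[3, 5], [4]], Q = [[1, 3], [2]].
Insert 2: 2 bumps 3 from row 1; 3 bumps 4 from row 2; 4 starts row 3. P = [[2, 5], [3], [4]], Q = [[1, 3], [2], [4]].
Insert 1: 1 bumps 2 from row 1; 2 bumps 3 from row 2; 3 bumps 4 from row 3; 4 starts row 4. P = [[1, 5], [2], [3], [4]], Q = [[1, 3], [2], [4], [5]].

So P = [[1, 5], [2], [3], [4]], Q = [[1, 3], [2], [4], [5]].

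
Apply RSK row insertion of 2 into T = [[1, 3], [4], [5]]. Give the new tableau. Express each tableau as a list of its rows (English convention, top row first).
In row 1, 2 replaces 3 (the leftmost entry greater than 2); 3 is bumped to row 2. In row 2, 3 replaces 4 (the leftmost entry greater than 3); 4 is bumped to row 3. In row 3, 4 replaces 5 (the leftmost entry greater than 4); 5 is bumped to row 4. 5 starts a new row 4. The new tableau is [[1, 2], [3], [4], [5]].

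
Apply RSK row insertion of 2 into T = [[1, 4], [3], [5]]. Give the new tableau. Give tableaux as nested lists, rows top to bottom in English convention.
[[1, 2], [3, 4], [5]]

In row 1, 2 replaces 4 (the leftmost entry greater than 2); 4 is bumped to row 2. 4 is appended to row 2. The new tableau is [[1, 2], [3, 4], [5]].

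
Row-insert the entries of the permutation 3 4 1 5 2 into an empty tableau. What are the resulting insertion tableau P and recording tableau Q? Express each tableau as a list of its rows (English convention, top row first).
P = [[1, 2, 5], [3, 4]], Q = [[1, 2, 4], [3, 5]]

Insert each entry of the permutation into P by Schensted row insertion, recording in Q the position of each new cell.

Insert 3: appended to row 1. P = [[3]].
Insert 4: appended to row 1. P = [[3, 4]].
Insert 1: 1 bumps 3 from row 1; 3 starts row 2. P = [[1, 4], [3]].
Insert 5: appended to row 1. P = [[1, 4, 5], [3]].
Insert 2: 2 bumps 4 from row 1; 4 appends to row 2. P = [[1, 2, 5], [3, 4]].

So P = [[1, 2, 5], [3, 4]], Q = [[1, 2, 4], [3, 5]].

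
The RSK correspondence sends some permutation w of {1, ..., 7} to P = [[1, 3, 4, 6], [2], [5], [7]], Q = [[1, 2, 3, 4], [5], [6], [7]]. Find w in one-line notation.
2 3 5 7 6 4 1

Reverse the RSK construction: for i from n down to 1, find the cell of Q containing i, remove the entry at that cell from P, and reverse-bump it up through P; the value ejected from row 1 is w(i).

Step i=7: Q has 7 at row 4, column 1; remove 7 from row 4 of P and reverse-bump: 7 enters row 3 and ejects 5; 5 enters row 2 and ejects 2; 2 enters row 1 and ejects 1. So w(7) = 1. P is now [[2, 3, 4, 6], [5], [7]].
Step i=6: Q has 6 at row 3, column 1; remove 7 from row 3 of P and reverse-bump: 7 enters row 2 and ejects 5; 5 enters row 1 and ejects 4. So w(6) = 4. P is now [[2, 3, 5, 6], [7]].
Step i=5: Q has 5 at row 2, column 1; remove 7 from row 2 of P and reverse-bump: 7 enters row 1 and ejects 6. So w(5) = 6. P is now [[2, 3, 5, 7]].
Step i=4: Q has 4 at row 1, column 4; remove that cell from P, ejecting 7. So w(4) = 7. P is now [[2, 3, 5]].
Step i=3: Q has 3 at row 1, column 3; remove that cell from P, ejecting 5. So w(3) = 5. P is now [[2, 3]].
Step i=2: Q has 2 at row 1, column 2; remove that cell from P, ejecting 3. So w(2) = 3. P is now [[2]].
Step i=1: Q has 1 at row 1, column 1; remove that cell from P, ejecting 2. So w(1) = 2. P is now [].

So w = 2 3 5 7 6 4 1.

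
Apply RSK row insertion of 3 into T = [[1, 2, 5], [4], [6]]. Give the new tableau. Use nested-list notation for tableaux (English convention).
[[1, 2, 3], [4, 5], [6]]

In row 1, 3 replaces 5 (the leftmost entry greater than 3); 5 is bumped to row 2. 5 is appended to row 2. The new tableau is [[1, 2, 3], [4, 5], [6]].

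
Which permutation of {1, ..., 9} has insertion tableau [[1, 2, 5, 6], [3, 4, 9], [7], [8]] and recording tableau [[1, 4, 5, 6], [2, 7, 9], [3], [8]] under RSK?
Reverse the RSK construction: for i from n down to 1, find the cell of Q containing i, remove the entry at that cell from P, and reverse-bump it up through P; the value ejected from row 1 is w(i).

Step i=9: Q has 9 at row 2, column 3; remove 9 from row 2 of P and reverse-bump: 9 enters row 1 and ejects 6. So w(9) = 6. P is now [[1, 2, 5, 9], [3, 4], [7], [8]].
Step i=8: Q has 8 at row 4, column 1; remove 8 from row 4 of P and reverse-bump: 8 enters row 3 and ejects 7; 7 enters row 2 and ejects 4; 4 enters row 1 and ejects 2. So w(8) = 2. P is now [[1, 4, 5, 9], [3, 7], [8]].
Step i=7: Q has 7 at row 2, column 2; remove 7 from row 2 of P and reverse-bump: 7 enters row 1 and ejects 5. So w(7) = 5. P is now [[1, 4, 7, 9], [3], [8]].
Step i=6: Q has 6 at row 1, column 4; remove that cell from P, ejecting 9. So w(6) = 9. P is now [[1, 4, 7], [3], [8]].
Step i=5: Q has 5 at row 1, column 3; remove that cell from P, ejecting 7. So w(5) = 7. P is now [[1, 4], [3], [8]].
Step i=4: Q has 4 at row 1, column 2; remove that cell from P, ejecting 4. So w(4) = 4. P is now [[1], [3], [8]].
Step i=3: Q has 3 at row 3, column 1; remove 8 from row 3 of P and reverse-bump: 8 enters row 2 and ejects 3; 3 enters row 1 and ejects 1. So w(3) = 1. P is now [[3], [8]].
Step i=2: Q has 2 at row 2, column 1; remove 8 from row 2 of P and reverse-bump: 8 enters row 1 and ejects 3. So w(2) = 3. P is now [[8]].
Step i=1: Q has 1 at row 1, column 1; remove that cell from P, ejecting 8. So w(1) = 8. P is now [].

So w = 8 3 1 4 7 9 5 2 6.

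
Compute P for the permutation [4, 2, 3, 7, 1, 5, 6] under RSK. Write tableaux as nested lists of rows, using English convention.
After inserting 4: P = [[4]].
After inserting 2: P = [[2], [4]].
After inserting 3: P = [[2, 3], [4]].
After inserting 7: P = [[2, 3, 7], [4]].
After inserting 1: P = [[1, 3, 7], [2], [4]].
After inserting 5: P = [[1, 3, 5], [2, 7], [4]].
After inserting 6: P = [[1, 3, 5, 6], [2, 7], [4]].

So P = [[1, 3, 5, 6], [2, 7], [4]].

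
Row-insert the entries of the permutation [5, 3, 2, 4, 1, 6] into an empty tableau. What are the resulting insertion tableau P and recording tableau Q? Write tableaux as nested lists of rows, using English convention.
P = [[1, 4, 6], [2], [3], [5]], Q = [[1, 4, 6], [2], [3], [5]]

Insert each entry of the permutation into P by Schensted row insertion, recording in Q the position of each new cell.

After inserting 5: P = [[5]].
After inserting 3: P = [[3], [5]].
After inserting 2: P = [[2], [3], [5]].
After inserting 4: P = [[2, 4], [3], [5]].
After inserting 1: P = [[1, 4], [2], [3], [5]].
After inserting 6: P = [[1, 4, 6], [2], [3], [5]].

So P = [[1, 4, 6], [2], [3], [5]], Q = [[1, 4, 6], [2], [3], [5]].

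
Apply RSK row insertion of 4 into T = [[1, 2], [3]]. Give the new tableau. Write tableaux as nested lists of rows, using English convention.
4 is larger than every entry of row 1, so it is appended to row 1. The new tableau is [[1, 2, 4], [3]].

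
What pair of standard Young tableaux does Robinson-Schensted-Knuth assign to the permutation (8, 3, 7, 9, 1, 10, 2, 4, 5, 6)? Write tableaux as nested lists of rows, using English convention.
Insert each entry of the permutation into P by Schensted row insertion, recording in Q the position of each new cell.

After inserting 8: P = [[8]].
After inserting 3: P = [[3], [8]].
After inserting 7: P = [[3, 7], [8]].
After inserting 9: P = [[3, 7, 9], [8]].
After inserting 1: P = [[1, 7, 9], [3], [8]].
After inserting 10: P = [[1, 7, 9, 10], [3], [8]].
After inserting 2: P = [[1, 2, 9, 10], [3, 7], [8]].
After inserting 4: P = [[1, 2, 4, 10], [3, 7, 9], [8]].
After inserting 5: P = [[1, 2, 4, 5], [3, 7, 9, 10], [8]].
After inserting 6: P = [[1, 2, 4, 5, 6], [3, 7, 9, 10], [8]].

So P = [[1, 2, 4, 5, 6], [3, 7, 9, 10], [8]], Q = [[1, 3, 4, 6, 10], [2, 7, 8, 9], [5]].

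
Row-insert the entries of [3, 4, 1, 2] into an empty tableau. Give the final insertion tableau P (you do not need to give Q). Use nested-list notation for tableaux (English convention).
Insert 3: appended to row 1. P = [[3]].
Insert 4: appended to row 1. P = [[3, 4]].
Insert 1: 1 bumps 3 from row 1; 3 starts row 2. P = [[1, 4], [3]].
Insert 2: 2 bumps 4 from row 1; 4 appends to row 2. P = [[1, 2], [3, 4]].

So P = [[1, 2], [3, 4]].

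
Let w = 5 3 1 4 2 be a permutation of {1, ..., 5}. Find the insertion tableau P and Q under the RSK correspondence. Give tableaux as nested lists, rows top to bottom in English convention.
P = [[1, 2], [3, 4], [5]], Q = [[1, 4], [2, 5], [3]]

Insert each entry of the permutation into P by Schensted row insertion, recording in Q the position of each new cell.

Insert 5: appended to row 1. P = [[5]].
Insert 3: 3 bumps 5 from row 1; 5 starts row 2. P = [[3], [5]].
Insert 1: 1 bumps 3 from row 1; 3 bumps 5 from row 2; 5 starts row 3. P = [[1], [3], [5]].
Insert 4: appended to row 1. P = [[1, 4], [3], [5]].
Insert 2: 2 bumps 4 from row 1; 4 appends to row 2. P = [[1, 2], [3, 4], [5]].

So P = [[1, 2], [3, 4], [5]], Q = [[1, 4], [2, 5], [3]].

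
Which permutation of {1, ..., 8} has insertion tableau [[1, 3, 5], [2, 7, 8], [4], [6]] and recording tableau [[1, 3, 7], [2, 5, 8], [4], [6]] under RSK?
6 4 7 2 3 1 8 5

Reverse the RSK construction: for i from n down to 1, find the cell of Q containing i, remove the entry at that cell from P, and reverse-bump it up through P; the value ejected from row 1 is w(i).

Step i=8: Q has 8 at row 2, column 3; remove 8 from row 2 of P and reverse-bump: 8 enters row 1 and ejects 5. So w(8) = 5. P is now [[1, 3, 8], [2, 7], [4], [6]].
Step i=7: Q has 7 at row 1, column 3; remove that cell from P, ejecting 8. So w(7) = 8. P is now [[1, 3], [2, 7], [4], [6]].
Step i=6: Q has 6 at row 4, column 1; remove 6 from row 4 of P and reverse-bump: 6 enters row 3 and ejects 4; 4 enters row 2 and ejects 2; 2 enters row 1 and ejects 1. So w(6) = 1. P is now [[2, 3], [4, 7], [6]].
Step i=5: Q has 5 at row 2, column 2; remove 7 from row 2 of P and reverse-bump: 7 enters row 1 and ejects 3. So w(5) = 3. P is now [[2, 7], [4], [6]].
Step i=4: Q has 4 at row 3, column 1; remove 6 from row 3 of P and reverse-bump: 6 enters row 2 and ejects 4; 4 enters row 1 and ejects 2. So w(4) = 2. P is now [[4, 7], [6]].
Step i=3: Q has 3 at row 1, column 2; remove that cell from P, ejecting 7. So w(3) = 7. P is now [[4], [6]].
Step i=2: Q has 2 at row 2, column 1; remove 6 from row 2 of P and reverse-bump: 6 enters row 1 and ejects 4. So w(2) = 4. P is now [[6]].
Step i=1: Q has 1 at row 1, column 1; remove that cell from P, ejecting 6. So w(1) = 6. P is now [].

So w = 6 4 7 2 3 1 8 5.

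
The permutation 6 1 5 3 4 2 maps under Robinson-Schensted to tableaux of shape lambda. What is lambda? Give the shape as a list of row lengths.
[3, 1, 1, 1]

Row-insert each entry into an empty tableau.

After inserting 6: P = [[6]].
After inserting 1: P = [[1], [6]].
After inserting 5: P = [[1, 5], [6]].
After inserting 3: P = [[1, 3], [5], [6]].
After inserting 4: P = [[1, 3, 4], [5], [6]].
After inserting 2: P = [[1, 2, 4], [3], [5], [6]].

The final insertion tableau P = [[1, 2, 4], [3], [5], [6]] has shape [3, 1, 1, 1].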